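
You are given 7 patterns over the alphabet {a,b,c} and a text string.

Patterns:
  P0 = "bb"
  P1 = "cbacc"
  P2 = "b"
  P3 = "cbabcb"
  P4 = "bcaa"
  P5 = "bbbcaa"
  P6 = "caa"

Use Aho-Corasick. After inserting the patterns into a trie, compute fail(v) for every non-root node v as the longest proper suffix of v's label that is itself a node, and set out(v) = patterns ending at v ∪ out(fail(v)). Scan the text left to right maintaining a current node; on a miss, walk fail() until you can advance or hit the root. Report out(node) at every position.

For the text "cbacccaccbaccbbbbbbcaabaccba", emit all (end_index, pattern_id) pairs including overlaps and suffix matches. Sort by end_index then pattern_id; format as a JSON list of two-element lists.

Build automaton:
Trie nodes:
  n0 'ε': b→1 c→3
  n1 'b': b→2 c→11  [P2 ends]
  n2 'bb': b→14  [P0 ends]
  n3 'c': a→18 b→4
  n4 'cb': a→5
  n5 'cba': b→8 c→6
  n6 'cbac': c→7
  n7 'cbacc': ·  [P1 ends]
  n8 'cbab': c→9
  n9 'cbabc': b→10
  n10 'cbabcb': ·  [P3 ends]
  n11 'bc': a→12
  n12 'bca': a→13
  n13 'bcaa': ·  [P4 ends]
  n14 'bbb': c→15
  n15 'bbbc': a→16
  n16 'bbbca': a→17
  n17 'bbbcaa': ·  [P5 ends]
  n18 'ca': a→19
  n19 'caa': ·  [P6 ends]

Failure links (BFS by depth):
  fail(1) 'b': from fail(0)=0 chase 'b': 0 ⇒ 0;  out={2}∪out(0)={2}
  fail(3) 'c': from fail(0)=0 chase 'c': 0 ⇒ 0;  out=∅∪out(0)=∅
  fail(2) 'bb': from fail(1)=0 chase 'b': 0 ⇒ 1;  out={0}∪out(1)={0,2}
  fail(4) 'cb': from fail(3)=0 chase 'b': 0 ⇒ 1;  out=∅∪out(1)={2}
  fail(11) 'bc': from fail(1)=0 chase 'c': 0 ⇒ 3;  out=∅∪out(3)=∅
  fail(18) 'ca': from fail(3)=0 chase 'a': 0 ⇒ 0;  out=∅∪out(0)=∅
  fail(5) 'cba': from fail(4)=1 chase 'a': 1→0 ⇒ 0;  out=∅∪out(0)=∅
  fail(12) 'bca': from fail(11)=3 chase 'a': 3 ⇒ 18;  out=∅∪out(18)=∅
  fail(14) 'bbb': from fail(2)=1 chase 'b': 1 ⇒ 2;  out=∅∪out(2)={0,2}
  fail(19) 'caa': from fail(18)=0 chase 'a': 0 ⇒ 0;  out={6}∪out(0)={6}
  fail(6) 'cbac': from fail(5)=0 chase 'c': 0 ⇒ 3;  out=∅∪out(3)=∅
  fail(8) 'cbab': from fail(5)=0 chase 'b': 0 ⇒ 1;  out=∅∪out(1)={2}
  fail(13) 'bcaa': from fail(12)=18 chase 'a': 18 ⇒ 19;  out={4}∪out(19)={4,6}
  fail(15) 'bbbc': from fail(14)=2 chase 'c': 2→1 ⇒ 11;  out=∅∪out(11)=∅
  fail(7) 'cbacc': from fail(6)=3 chase 'c': 3→0 ⇒ 3;  out={1}∪out(3)={1}
  fail(9) 'cbabc': from fail(8)=1 chase 'c': 1 ⇒ 11;  out=∅∪out(11)=∅
  fail(16) 'bbbca': from fail(15)=11 chase 'a': 11 ⇒ 12;  out=∅∪out(12)=∅
  fail(10) 'cbabcb': from fail(9)=11 chase 'b': 11→3 ⇒ 4;  out={3}∪out(4)={2,3}
  fail(17) 'bbbcaa': from fail(16)=12 chase 'a': 12 ⇒ 13;  out={5}∪out(13)={4,5,6}

Run:
i=0 'c': node 0→3
i=1 'b': node 3→4  → match P2@[1:1]
i=2 'a': node 4→5
i=3 'c': node 5→6
i=4 'c': node 6→7  → match P1@[0:4]
i=5 'c': node 7→3 (via fail)
i=6 'a': node 3→18
i=7 'c': node 18→3 (via fail)
i=8 'c': node 3→3 (via fail)
i=9 'b': node 3→4  → match P2@[9:9]
i=10 'a': node 4→5
i=11 'c': node 5→6
i=12 'c': node 6→7  → match P1@[8:12]
i=13 'b': node 7→4 (via fail)  → match P2@[13:13]
i=14 'b': node 4→2 (via fail)  → match P0@[13:14],P2@[14:14]
i=15 'b': node 2→14  → match P0@[14:15],P2@[15:15]
i=16 'b': node 14→14 (via fail)  → match P0@[15:16],P2@[16:16]
i=17 'b': node 14→14 (via fail)  → match P0@[16:17],P2@[17:17]
i=18 'b': node 14→14 (via fail)  → match P0@[17:18],P2@[18:18]
i=19 'c': node 14→15
i=20 'a': node 15→16
i=21 'a': node 16→17  → match P4@[18:21],P5@[16:21],P6@[19:21]
i=22 'b': node 17→1 (via fail)  → match P2@[22:22]
i=23 'a': node 1→0 (via fail)
i=24 'c': node 0→3
i=25 'c': node 3→3 (via fail)
i=26 'b': node 3→4  → match P2@[26:26]
i=27 'a': node 4→5

Matches: [[1,2],[4,1],[9,2],[12,1],[13,2],[14,0],[14,2],[15,0],[15,2],[16,0],[16,2],[17,0],[17,2],[18,0],[18,2],[21,4],[21,5],[21,6],[22,2],[26,2]]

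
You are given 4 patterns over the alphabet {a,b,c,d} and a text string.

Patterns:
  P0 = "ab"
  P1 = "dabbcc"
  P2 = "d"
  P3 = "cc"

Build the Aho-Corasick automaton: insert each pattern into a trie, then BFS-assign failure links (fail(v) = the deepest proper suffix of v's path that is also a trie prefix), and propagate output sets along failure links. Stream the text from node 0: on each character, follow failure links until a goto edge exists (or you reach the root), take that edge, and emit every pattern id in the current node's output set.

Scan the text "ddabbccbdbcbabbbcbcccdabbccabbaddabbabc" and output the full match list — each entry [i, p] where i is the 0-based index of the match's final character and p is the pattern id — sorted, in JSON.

Build:
Trie nodes:
  0='ε' goto a→1 c→9 d→3
  1='a' goto b→2
  2='ab' goto ·  [P0 ends]
  3='d' goto a→4  [P2 ends]
  4='da' goto b→5
  5='dab' goto b→6
  6='dabb' goto c→7
  7='dabbc' goto c→8
  8='dabbcc' goto ·  [P1 ends]
  9='c' goto c→10
  10='cc' goto ·  [P3 ends]

Failure links (BFS by depth):
  fail(1) 'a': from fail(0)=0 chase 'a': 0 ⇒ 0;  out=∅∪out(0)=∅
  fail(3) 'd': from fail(0)=0 chase 'd': 0 ⇒ 0;  out={2}∪out(0)={2}
  fail(9) 'c': from fail(0)=0 chase 'c': 0 ⇒ 0;  out=∅∪out(0)=∅
  fail(2) 'ab': from fail(1)=0 chase 'b': 0 ⇒ 0;  out={0}∪out(0)={0}
  fail(4) 'da': from fail(3)=0 chase 'a': 0 ⇒ 1;  out=∅∪out(1)=∅
  fail(10) 'cc': from fail(9)=0 chase 'c': 0 ⇒ 9;  out={3}∪out(9)={3}
  fail(5) 'dab': from fail(4)=1 chase 'b': 1 ⇒ 2;  out=∅∪out(2)={0}
  fail(6) 'dabb': from fail(5)=2 chase 'b': 2→0 ⇒ 0;  out=∅∪out(0)=∅
  fail(7) 'dabbc': from fail(6)=0 chase 'c': 0 ⇒ 9;  out=∅∪out(9)=∅
  fail(8) 'dabbcc': from fail(7)=9 chase 'c': 9 ⇒ 10;  out={1}∪out(10)={1,3}

Run:
[0] read 'd'  n0⇒n3  emit P2@[0:0]
[1] read 'd'  n3⇒n3 ·f  emit P2@[1:1]
[2] read 'a'  n3⇒n4
[3] read 'b'  n4⇒n5  emit P0@[2:3]
[4] read 'b'  n5⇒n6
[5] read 'c'  n6⇒n7
[6] read 'c'  n7⇒n8  emit P1@[1:6],P3@[5:6]
[7] read 'b'  n8⇒n0 ·f
[8] read 'd'  n0⇒n3  emit P2@[8:8]
[9] read 'b'  n3⇒n0 ·f
[10] read 'c'  n0⇒n9
[11] read 'b'  n9⇒n0 ·f
[12] read 'a'  n0⇒n1
[13] read 'b'  n1⇒n2  emit P0@[12:13]
[14] read 'b'  n2⇒n0 ·f
[15] read 'b'  n0⇒n0
[16] read 'c'  n0⇒n9
[17] read 'b'  n9⇒n0 ·f
[18] read 'c'  n0⇒n9
[19] read 'c'  n9⇒n10  emit P3@[18:19]
[20] read 'c'  n10⇒n10 ·f  emit P3@[19:20]
[21] read 'd'  n10⇒n3 ·f  emit P2@[21:21]
[22] read 'a'  n3⇒n4
[23] read 'b'  n4⇒n5  emit P0@[22:23]
[24] read 'b'  n5⇒n6
[25] read 'c'  n6⇒n7
[26] read 'c'  n7⇒n8  emit P1@[21:26],P3@[25:26]
[27] read 'a'  n8⇒n1 ·f
[28] read 'b'  n1⇒n2  emit P0@[27:28]
[29] read 'b'  n2⇒n0 ·f
[30] read 'a'  n0⇒n1
[31] read 'd'  n1⇒n3 ·f  emit P2@[31:31]
[32] read 'd'  n3⇒n3 ·f  emit P2@[32:32]
[33] read 'a'  n3⇒n4
[34] read 'b'  n4⇒n5  emit P0@[33:34]
[35] read 'b'  n5⇒n6
[36] read 'a'  n6⇒n1 ·f
[37] read 'b'  n1⇒n2  emit P0@[36:37]
[38] read 'c'  n2⇒n9 ·f

Result: [[0,2],[1,2],[3,0],[6,1],[6,3],[8,2],[13,0],[19,3],[20,3],[21,2],[23,0],[26,1],[26,3],[28,0],[31,2],[32,2],[34,0],[37,0]]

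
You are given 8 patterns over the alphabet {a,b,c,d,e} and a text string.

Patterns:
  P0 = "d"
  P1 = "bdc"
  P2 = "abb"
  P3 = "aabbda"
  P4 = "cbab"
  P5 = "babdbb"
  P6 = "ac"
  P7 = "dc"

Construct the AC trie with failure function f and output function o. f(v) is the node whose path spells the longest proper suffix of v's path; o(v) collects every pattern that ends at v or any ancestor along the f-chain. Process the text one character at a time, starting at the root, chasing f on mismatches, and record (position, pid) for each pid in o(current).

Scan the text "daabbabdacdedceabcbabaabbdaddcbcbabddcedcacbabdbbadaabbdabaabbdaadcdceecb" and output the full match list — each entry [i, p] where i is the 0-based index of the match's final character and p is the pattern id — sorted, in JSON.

Build:
Trie nodes:
  n0 'ε': a→5 b→2 c→13 d→1
  n1 'd': c→23  ←P0
  n2 'b': a→17 d→3
  n3 'bd': c→4
  n4 'bdc': ·  ←P1
  n5 'a': a→8 b→6 c→22
  n6 'ab': b→7
  n7 'abb': ·  ←P2
  n8 'aa': b→9
  n9 'aab': b→10
  n10 'aabb': d→11
  n11 'aabbd': a→12
  n12 'aabbda': ·  ←P3
  n13 'c': b→14
  n14 'cb': a→15
  n15 'cba': b→16
  n16 'cbab': ·  ←P4
  n17 'ba': b→18
  n18 'bab': d→19
  n19 'babd': b→20
  n20 'babdb': b→21
  n21 'babdbb': ·  ←P5
  n22 'ac': ·  ←P6
  n23 'dc': ·  ←P7

BFS fail/out derivation:
  n1('d'): parent n0 fail=0; on 'd' 0 → fail=0;  out {0}∪∅={0}
  n2('b'): parent n0 fail=0; on 'b' 0 → fail=0;  out ∅∪∅=∅
  n5('a'): parent n0 fail=0; on 'a' 0 → fail=0;  out ∅∪∅=∅
  n13('c'): parent n0 fail=0; on 'c' 0 → fail=0;  out ∅∪∅=∅
  n3('bd'): parent n2 fail=0; on 'd' 0 → fail=1;  out ∅∪{0}={0}
  n6('ab'): parent n5 fail=0; on 'b' 0 → fail=2;  out ∅∪∅=∅
  n8('aa'): parent n5 fail=0; on 'a' 0 → fail=5;  out ∅∪∅=∅
  n14('cb'): parent n13 fail=0; on 'b' 0 → fail=2;  out ∅∪∅=∅
  n17('ba'): parent n2 fail=0; on 'a' 0 → fail=5;  out ∅∪∅=∅
  n22('ac'): parent n5 fail=0; on 'c' 0 → fail=13;  out {6}∪∅={6}
  n23('dc'): parent n1 fail=0; on 'c' 0 → fail=13;  out {7}∪∅={7}
  n4('bdc'): parent n3 fail=1; on 'c' 1 → fail=23;  out {1}∪{7}={1,7}
  n7('abb'): parent n6 fail=2; on 'b' 2→0 → fail=2;  out {2}∪∅={2}
  n9('aab'): parent n8 fail=5; on 'b' 5 → fail=6;  out ∅∪∅=∅
  n15('cba'): parent n14 fail=2; on 'a' 2 → fail=17;  out ∅∪∅=∅
  n18('bab'): parent n17 fail=5; on 'b' 5 → fail=6;  out ∅∪∅=∅
  n10('aabb'): parent n9 fail=6; on 'b' 6 → fail=7;  out ∅∪{2}={2}
  n16('cbab'): parent n15 fail=17; on 'b' 17 → fail=18;  out {4}∪∅={4}
  n19('babd'): parent n18 fail=6; on 'd' 6→2 → fail=3;  out ∅∪{0}={0}
  n11('aabbd'): parent n10 fail=7; on 'd' 7→2 → fail=3;  out ∅∪{0}={0}
  n20('babdb'): parent n19 fail=3; on 'b' 3→1→0 → fail=2;  out ∅∪∅=∅
  n12('aabbda'): parent n11 fail=3; on 'a' 3→1→0 → fail=5;  out {3}∪∅={3}
  n21('babdbb'): parent n20 fail=2; on 'b' 2→0 → fail=2;  out {5}∪∅={5}

Scan:
i=0 'd': node 0→1  → match P0@[0:0]
i=1 'a': node 1→5 (via fail)
i=2 'a': node 5→8
i=3 'b': node 8→9
i=4 'b': node 9→10  → match P2@[2:4]
i=5 'a': node 10→17 (via fail)
i=6 'b': node 17→18
i=7 'd': node 18→19  → match P0@[7:7]
i=8 'a': node 19→5 (via fail)
i=9 'c': node 5→22  → match P6@[8:9]
i=10 'd': node 22→1 (via fail)  → match P0@[10:10]
i=11 'e': node 1→0 (via fail)
i=12 'd': node 0→1  → match P0@[12:12]
i=13 'c': node 1→23  → match P7@[12:13]
i=14 'e': node 23→0 (via fail)
i=15 'a': node 0→5
i=16 'b': node 5→6
i=17 'c': node 6→13 (via fail)
i=18 'b': node 13→14
i=19 'a': node 14→15
i=20 'b': node 15→16  → match P4@[17:20]
i=21 'a': node 16→17 (via fail)
i=22 'a': node 17→8 (via fail)
i=23 'b': node 8→9
i=24 'b': node 9→10  → match P2@[22:24]
i=25 'd': node 10→11  → match P0@[25:25]
i=26 'a': node 11→12  → match P3@[21:26]
i=27 'd': node 12→1 (via fail)  → match P0@[27:27]
i=28 'd': node 1→1 (via fail)  → match P0@[28:28]
i=29 'c': node 1→23  → match P7@[28:29]
i=30 'b': node 23→14 (via fail)
i=31 'c': node 14→13 (via fail)
i=32 'b': node 13→14
i=33 'a': node 14→15
i=34 'b': node 15→16  → match P4@[31:34]
i=35 'd': node 16→19 (via fail)  → match P0@[35:35]
i=36 'd': node 19→1 (via fail)  → match P0@[36:36]
i=37 'c': node 1→23  → match P7@[36:37]
i=38 'e': node 23→0 (via fail)
i=39 'd': node 0→1  → match P0@[39:39]
i=40 'c': node 1→23  → match P7@[39:40]
i=41 'a': node 23→5 (via fail)
i=42 'c': node 5→22  → match P6@[41:42]
i=43 'b': node 22→14 (via fail)
i=44 'a': node 14→15
i=45 'b': node 15→16  → match P4@[42:45]
i=46 'd': node 16→19 (via fail)  → match P0@[46:46]
i=47 'b': node 19→20
i=48 'b': node 20→21  → match P5@[43:48]
i=49 'a': node 21→17 (via fail)
i=50 'd': node 17→1 (via fail)  → match P0@[50:50]
i=51 'a': node 1→5 (via fail)
i=52 'a': node 5→8
i=53 'b': node 8→9
i=54 'b': node 9→10  → match P2@[52:54]
i=55 'd': node 10→11  → match P0@[55:55]
i=56 'a': node 11→12  → match P3@[51:56]
i=57 'b': node 12→6 (via fail)
i=58 'a': node 6→17 (via fail)
i=59 'a': node 17→8 (via fail)
i=60 'b': node 8→9
i=61 'b': node 9→10  → match P2@[59:61]
i=62 'd': node 10→11  → match P0@[62:62]
i=63 'a': node 11→12  → match P3@[58:63]
i=64 'a': node 12→8 (via fail)
i=65 'd': node 8→1 (via fail)  → match P0@[65:65]
i=66 'c': node 1→23  → match P7@[65:66]
i=67 'd': node 23→1 (via fail)  → match P0@[67:67]
i=68 'c': node 1→23  → match P7@[67:68]
i=69 'e': node 23→0 (via fail)
i=70 'e': node 0→0
i=71 'c': node 0→13
i=72 'b': node 13→14

All matches (sorted): [[0,0],[4,2],[7,0],[9,6],[10,0],[12,0],[13,7],[20,4],[24,2],[25,0],[26,3],[27,0],[28,0],[29,7],[34,4],[35,0],[36,0],[37,7],[39,0],[40,7],[42,6],[45,4],[46,0],[48,5],[50,0],[54,2],[55,0],[56,3],[61,2],[62,0],[63,3],[65,0],[66,7],[67,0],[68,7]]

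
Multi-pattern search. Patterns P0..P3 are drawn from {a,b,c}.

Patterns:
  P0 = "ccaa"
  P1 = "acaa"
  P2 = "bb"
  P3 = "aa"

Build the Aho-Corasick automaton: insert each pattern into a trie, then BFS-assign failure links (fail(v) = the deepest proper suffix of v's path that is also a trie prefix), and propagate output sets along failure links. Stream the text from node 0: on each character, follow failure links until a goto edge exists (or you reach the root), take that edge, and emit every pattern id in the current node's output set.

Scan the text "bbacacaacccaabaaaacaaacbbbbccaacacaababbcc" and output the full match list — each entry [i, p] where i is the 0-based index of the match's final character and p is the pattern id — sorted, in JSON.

Construct AC machine:
Trie (insert patterns):
  n0 'ε': a→5 b→9 c→1
  n1 'c': c→2
  n2 'cc': a→3
  n3 'cca': a→4
  n4 'ccaa': ·  ←P0
  n5 'a': a→11 c→6
  n6 'ac': a→7
  n7 'aca': a→8
  n8 'acaa': ·  ←P1
  n9 'b': b→10
  n10 'bb': ·  ←P2
  n11 'aa': ·  ←P3

BFS fail/out derivation:
  n1('c'): parent n0 fail=0; on 'c' 0 → fail=0;  out ∅∪∅=∅
  n5('a'): parent n0 fail=0; on 'a' 0 → fail=0;  out ∅∪∅=∅
  n9('b'): parent n0 fail=0; on 'b' 0 → fail=0;  out ∅∪∅=∅
  n2('cc'): parent n1 fail=0; on 'c' 0 → fail=1;  out ∅∪∅=∅
  n6('ac'): parent n5 fail=0; on 'c' 0 → fail=1;  out ∅∪∅=∅
  n10('bb'): parent n9 fail=0; on 'b' 0 → fail=9;  out {2}∪∅={2}
  n11('aa'): parent n5 fail=0; on 'a' 0 → fail=5;  out {3}∪∅={3}
  n3('cca'): parent n2 fail=1; on 'a' 1→0 → fail=5;  out ∅∪∅=∅
  n7('aca'): parent n6 fail=1; on 'a' 1→0 → fail=5;  out ∅∪∅=∅
  n4('ccaa'): parent n3 fail=5; on 'a' 5 → fail=11;  out {0}∪{3}={0,3}
  n8('acaa'): parent n7 fail=5; on 'a' 5 → fail=11;  out {1}∪{3}={1,3}

Run:
pos 0 'b': at 9
pos 1 'b': at 10  → match P2@[0:1]
pos 2 'a': at 5 (fail-walked)
pos 3 'c': at 6
pos 4 'a': at 7
pos 5 'c': at 6 (fail-walked)
pos 6 'a': at 7
pos 7 'a': at 8  → match P1@[4:7],P3@[6:7]
pos 8 'c': at 6 (fail-walked)
pos 9 'c': at 2 (fail-walked)
pos 10 'c': at 2 (fail-walked)
pos 11 'a': at 3
pos 12 'a': at 4  → match P0@[9:12],P3@[11:12]
pos 13 'b': at 9 (fail-walked)
pos 14 'a': at 5 (fail-walked)
pos 15 'a': at 11  → match P3@[14:15]
pos 16 'a': at 11 (fail-walked)  → match P3@[15:16]
pos 17 'a': at 11 (fail-walked)  → match P3@[16:17]
pos 18 'c': at 6 (fail-walked)
pos 19 'a': at 7
pos 20 'a': at 8  → match P1@[17:20],P3@[19:20]
pos 21 'a': at 11 (fail-walked)  → match P3@[20:21]
pos 22 'c': at 6 (fail-walked)
pos 23 'b': at 9 (fail-walked)
pos 24 'b': at 10  → match P2@[23:24]
pos 25 'b': at 10 (fail-walked)  → match P2@[24:25]
pos 26 'b': at 10 (fail-walked)  → match P2@[25:26]
pos 27 'c': at 1 (fail-walked)
pos 28 'c': at 2
pos 29 'a': at 3
pos 30 'a': at 4  → match P0@[27:30],P3@[29:30]
pos 31 'c': at 6 (fail-walked)
pos 32 'a': at 7
pos 33 'c': at 6 (fail-walked)
pos 34 'a': at 7
pos 35 'a': at 8  → match P1@[32:35],P3@[34:35]
pos 36 'b': at 9 (fail-walked)
pos 37 'a': at 5 (fail-walked)
pos 38 'b': at 9 (fail-walked)
pos 39 'b': at 10  → match P2@[38:39]
pos 40 'c': at 1 (fail-walked)
pos 41 'c': at 2

All matches (sorted): [[1,2],[7,1],[7,3],[12,0],[12,3],[15,3],[16,3],[17,3],[20,1],[20,3],[21,3],[24,2],[25,2],[26,2],[30,0],[30,3],[35,1],[35,3],[39,2]]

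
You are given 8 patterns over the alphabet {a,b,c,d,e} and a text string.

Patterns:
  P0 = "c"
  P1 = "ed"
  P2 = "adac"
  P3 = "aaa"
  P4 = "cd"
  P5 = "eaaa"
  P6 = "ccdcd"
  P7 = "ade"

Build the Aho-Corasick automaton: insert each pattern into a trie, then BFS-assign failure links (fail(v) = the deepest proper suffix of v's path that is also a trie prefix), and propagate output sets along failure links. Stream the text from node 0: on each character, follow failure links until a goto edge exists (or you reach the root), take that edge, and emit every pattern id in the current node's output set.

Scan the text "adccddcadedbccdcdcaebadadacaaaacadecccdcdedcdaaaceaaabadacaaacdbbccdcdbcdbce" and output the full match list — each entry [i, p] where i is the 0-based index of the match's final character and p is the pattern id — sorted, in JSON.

Build automaton:
Trie (insert patterns):
  n0 'ε': a→4 c→1 e→2
  n1 'c': c→14 d→10  [P0 ends]
  n2 'e': a→11 d→3
  n3 'ed': ·  [P1 ends]
  n4 'a': a→8 d→5
  n5 'ad': a→6 e→18
  n6 'ada': c→7
  n7 'adac': ·  [P2 ends]
  n8 'aa': a→9
  n9 'aaa': ·  [P3 ends]
  n10 'cd': ·  [P4 ends]
  n11 'ea': a→12
  n12 'eaa': a→13
  n13 'eaaa': ·  [P5 ends]
  n14 'cc': d→15
  n15 'ccd': c→16
  n16 'ccdc': d→17
  n17 'ccdcd': ·  [P6 ends]
  n18 'ade': ·  [P7 ends]

Failure links (BFS by depth):
  fail(1) 'c': from fail(0)=0 chase 'c': 0 ⇒ 0;  out={0}∪out(0)={0}
  fail(2) 'e': from fail(0)=0 chase 'e': 0 ⇒ 0;  out=∅∪out(0)=∅
  fail(4) 'a': from fail(0)=0 chase 'a': 0 ⇒ 0;  out=∅∪out(0)=∅
  fail(3) 'ed': from fail(2)=0 chase 'd': 0 ⇒ 0;  out={1}∪out(0)={1}
  fail(5) 'ad': from fail(4)=0 chase 'd': 0 ⇒ 0;  out=∅∪out(0)=∅
  fail(8) 'aa': from fail(4)=0 chase 'a': 0 ⇒ 4;  out=∅∪out(4)=∅
  fail(10) 'cd': from fail(1)=0 chase 'd': 0 ⇒ 0;  out={4}∪out(0)={4}
  fail(11) 'ea': from fail(2)=0 chase 'a': 0 ⇒ 4;  out=∅∪out(4)=∅
  fail(14) 'cc': from fail(1)=0 chase 'c': 0 ⇒ 1;  out=∅∪out(1)={0}
  fail(6) 'ada': from fail(5)=0 chase 'a': 0 ⇒ 4;  out=∅∪out(4)=∅
  fail(9) 'aaa': from fail(8)=4 chase 'a': 4 ⇒ 8;  out={3}∪out(8)={3}
  fail(12) 'eaa': from fail(11)=4 chase 'a': 4 ⇒ 8;  out=∅∪out(8)=∅
  fail(15) 'ccd': from fail(14)=1 chase 'd': 1 ⇒ 10;  out=∅∪out(10)={4}
  fail(18) 'ade': from fail(5)=0 chase 'e': 0 ⇒ 2;  out={7}∪out(2)={7}
  fail(7) 'adac': from fail(6)=4 chase 'c': 4→0 ⇒ 1;  out={2}∪out(1)={0,2}
  fail(13) 'eaaa': from fail(12)=8 chase 'a': 8 ⇒ 9;  out={5}∪out(9)={3,5}
  fail(16) 'ccdc': from fail(15)=10 chase 'c': 10→0 ⇒ 1;  out=∅∪out(1)={0}
  fail(17) 'ccdcd': from fail(16)=1 chase 'd': 1 ⇒ 10;  out={6}∪out(10)={4,6}

Run:
pos 0 'a': at 4
pos 1 'd': at 5
pos 2 'c': at 1 (fail-walked)  emit P0@[2:2]
pos 3 'c': at 14  emit P0@[3:3]
pos 4 'd': at 15  emit P4@[3:4]
pos 5 'd': at 0 (fail-walked)
pos 6 'c': at 1  emit P0@[6:6]
pos 7 'a': at 4 (fail-walked)
pos 8 'd': at 5
pos 9 'e': at 18  emit P7@[7:9]
pos 10 'd': at 3 (fail-walked)  emit P1@[9:10]
pos 11 'b': at 0 (fail-walked)
pos 12 'c': at 1  emit P0@[12:12]
pos 13 'c': at 14  emit P0@[13:13]
pos 14 'd': at 15  emit P4@[13:14]
pos 15 'c': at 16  emit P0@[15:15]
pos 16 'd': at 17  emit P4@[15:16],P6@[12:16]
pos 17 'c': at 1 (fail-walked)  emit P0@[17:17]
pos 18 'a': at 4 (fail-walked)
pos 19 'e': at 2 (fail-walked)
pos 20 'b': at 0 (fail-walked)
pos 21 'a': at 4
pos 22 'd': at 5
pos 23 'a': at 6
pos 24 'd': at 5 (fail-walked)
pos 25 'a': at 6
pos 26 'c': at 7  emit P0@[26:26],P2@[23:26]
pos 27 'a': at 4 (fail-walked)
pos 28 'a': at 8
pos 29 'a': at 9  emit P3@[27:29]
pos 30 'a': at 9 (fail-walked)  emit P3@[28:30]
pos 31 'c': at 1 (fail-walked)  emit P0@[31:31]
pos 32 'a': at 4 (fail-walked)
pos 33 'd': at 5
pos 34 'e': at 18  emit P7@[32:34]
pos 35 'c': at 1 (fail-walked)  emit P0@[35:35]
pos 36 'c': at 14  emit P0@[36:36]
pos 37 'c': at 14 (fail-walked)  emit P0@[37:37]
pos 38 'd': at 15  emit P4@[37:38]
pos 39 'c': at 16  emit P0@[39:39]
pos 40 'd': at 17  emit P4@[39:40],P6@[36:40]
pos 41 'e': at 2 (fail-walked)
pos 42 'd': at 3  emit P1@[41:42]
pos 43 'c': at 1 (fail-walked)  emit P0@[43:43]
pos 44 'd': at 10  emit P4@[43:44]
pos 45 'a': at 4 (fail-walked)
pos 46 'a': at 8
pos 47 'a': at 9  emit P3@[45:47]
pos 48 'c': at 1 (fail-walked)  emit P0@[48:48]
pos 49 'e': at 2 (fail-walked)
pos 50 'a': at 11
pos 51 'a': at 12
pos 52 'a': at 13  emit P3@[50:52],P5@[49:52]
pos 53 'b': at 0 (fail-walked)
pos 54 'a': at 4
pos 55 'd': at 5
pos 56 'a': at 6
pos 57 'c': at 7  emit P0@[57:57],P2@[54:57]
pos 58 'a': at 4 (fail-walked)
pos 59 'a': at 8
pos 60 'a': at 9  emit P3@[58:60]
pos 61 'c': at 1 (fail-walked)  emit P0@[61:61]
pos 62 'd': at 10  emit P4@[61:62]
pos 63 'b': at 0 (fail-walked)
pos 64 'b': at 0
pos 65 'c': at 1  emit P0@[65:65]
pos 66 'c': at 14  emit P0@[66:66]
pos 67 'd': at 15  emit P4@[66:67]
pos 68 'c': at 16  emit P0@[68:68]
pos 69 'd': at 17  emit P4@[68:69],P6@[65:69]
pos 70 'b': at 0 (fail-walked)
pos 71 'c': at 1  emit P0@[71:71]
pos 72 'd': at 10  emit P4@[71:72]
pos 73 'b': at 0 (fail-walked)
pos 74 'c': at 1  emit P0@[74:74]
pos 75 'e': at 2 (fail-walked)

All matches (sorted): [[2,0],[3,0],[4,4],[6,0],[9,7],[10,1],[12,0],[13,0],[14,4],[15,0],[16,4],[16,6],[17,0],[26,0],[26,2],[29,3],[30,3],[31,0],[34,7],[35,0],[36,0],[37,0],[38,4],[39,0],[40,4],[40,6],[42,1],[43,0],[44,4],[47,3],[48,0],[52,3],[52,5],[57,0],[57,2],[60,3],[61,0],[62,4],[65,0],[66,0],[67,4],[68,0],[69,4],[69,6],[71,0],[72,4],[74,0]]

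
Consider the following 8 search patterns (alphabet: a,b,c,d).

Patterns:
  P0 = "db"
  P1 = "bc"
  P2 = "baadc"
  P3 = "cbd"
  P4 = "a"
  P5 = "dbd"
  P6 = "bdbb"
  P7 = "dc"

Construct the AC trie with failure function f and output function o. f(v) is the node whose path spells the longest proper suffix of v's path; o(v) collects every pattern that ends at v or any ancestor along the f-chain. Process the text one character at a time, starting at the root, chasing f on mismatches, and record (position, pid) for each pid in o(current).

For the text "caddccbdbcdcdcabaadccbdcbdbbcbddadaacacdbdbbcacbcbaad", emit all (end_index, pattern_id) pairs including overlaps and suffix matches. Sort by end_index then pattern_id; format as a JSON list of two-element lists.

Build:
Trie nodes:
  0='ε' goto a→12 b→3 c→9 d→1
  1='d' goto b→2 c→17
  2='db' goto d→13  [P0 ends]
  3='b' goto a→5 c→4 d→14
  4='bc' goto ·  [P1 ends]
  5='ba' goto a→6
  6='baa' goto d→7
  7='baad' goto c→8
  8='baadc' goto ·  [P2 ends]
  9='c' goto b→10
  10='cb' goto d→11
  11='cbd' goto ·  [P3 ends]
  12='a' goto ·  [P4 ends]
  13='dbd' goto ·  [P5 ends]
  14='bd' goto b→15
  15='bdb' goto b→16
  16='bdbb' goto ·  [P6 ends]
  17='dc' goto ·  [P7 ends]

Failure links (BFS by depth):
  fail(1) 'd': from fail(0)=0 chase 'd': 0 ⇒ 0;  out=∅∪out(0)=∅
  fail(3) 'b': from fail(0)=0 chase 'b': 0 ⇒ 0;  out=∅∪out(0)=∅
  fail(9) 'c': from fail(0)=0 chase 'c': 0 ⇒ 0;  out=∅∪out(0)=∅
  fail(12) 'a': from fail(0)=0 chase 'a': 0 ⇒ 0;  out={4}∪out(0)={4}
  fail(2) 'db': from fail(1)=0 chase 'b': 0 ⇒ 3;  out={0}∪out(3)={0}
  fail(4) 'bc': from fail(3)=0 chase 'c': 0 ⇒ 9;  out={1}∪out(9)={1}
  fail(5) 'ba': from fail(3)=0 chase 'a': 0 ⇒ 12;  out=∅∪out(12)={4}
  fail(10) 'cb': from fail(9)=0 chase 'b': 0 ⇒ 3;  out=∅∪out(3)=∅
  fail(14) 'bd': from fail(3)=0 chase 'd': 0 ⇒ 1;  out=∅∪out(1)=∅
  fail(17) 'dc': from fail(1)=0 chase 'c': 0 ⇒ 9;  out={7}∪out(9)={7}
  fail(6) 'baa': from fail(5)=12 chase 'a': 12→0 ⇒ 12;  out=∅∪out(12)={4}
  fail(11) 'cbd': from fail(10)=3 chase 'd': 3 ⇒ 14;  out={3}∪out(14)={3}
  fail(13) 'dbd': from fail(2)=3 chase 'd': 3 ⇒ 14;  out={5}∪out(14)={5}
  fail(15) 'bdb': from fail(14)=1 chase 'b': 1 ⇒ 2;  out=∅∪out(2)={0}
  fail(7) 'baad': from fail(6)=12 chase 'd': 12→0 ⇒ 1;  out=∅∪out(1)=∅
  fail(16) 'bdbb': from fail(15)=2 chase 'b': 2→3→0 ⇒ 3;  out={6}∪out(3)={6}
  fail(8) 'baadc': from fail(7)=1 chase 'c': 1 ⇒ 17;  out={2}∪out(17)={2,7}

Text stream:
[0] read 'c'  n0⇒n9
[1] read 'a'  n9⇒n12 (fail-walked)  → match P4@[1:1]
[2] read 'd'  n12⇒n1 (fail-walked)
[3] read 'd'  n1⇒n1 (fail-walked)
[4] read 'c'  n1⇒n17  → match P7@[3:4]
[5] read 'c'  n17⇒n9 (fail-walked)
[6] read 'b'  n9⇒n10
[7] read 'd'  n10⇒n11  → match P3@[5:7]
[8] read 'b'  n11⇒n15 (fail-walked)  → match P0@[7:8]
[9] read 'c'  n15⇒n4 (fail-walked)  → match P1@[8:9]
[10] read 'd'  n4⇒n1 (fail-walked)
[11] read 'c'  n1⇒n17  → match P7@[10:11]
[12] read 'd'  n17⇒n1 (fail-walked)
[13] read 'c'  n1⇒n17  → match P7@[12:13]
[14] read 'a'  n17⇒n12 (fail-walked)  → match P4@[14:14]
[15] read 'b'  n12⇒n3 (fail-walked)
[16] read 'a'  n3⇒n5  → match P4@[16:16]
[17] read 'a'  n5⇒n6  → match P4@[17:17]
[18] read 'd'  n6⇒n7
[19] read 'c'  n7⇒n8  → match P2@[15:19],P7@[18:19]
[20] read 'c'  n8⇒n9 (fail-walked)
[21] read 'b'  n9⇒n10
[22] read 'd'  n10⇒n11  → match P3@[20:22]
[23] read 'c'  n11⇒n17 (fail-walked)  → match P7@[22:23]
[24] read 'b'  n17⇒n10 (fail-walked)
[25] read 'd'  n10⇒n11  → match P3@[23:25]
[26] read 'b'  n11⇒n15 (fail-walked)  → match P0@[25:26]
[27] read 'b'  n15⇒n16  → match P6@[24:27]
[28] read 'c'  n16⇒n4 (fail-walked)  → match P1@[27:28]
[29] read 'b'  n4⇒n10 (fail-walked)
[30] read 'd'  n10⇒n11  → match P3@[28:30]
[31] read 'd'  n11⇒n1 (fail-walked)
[32] read 'a'  n1⇒n12 (fail-walked)  → match P4@[32:32]
[33] read 'd'  n12⇒n1 (fail-walked)
[34] read 'a'  n1⇒n12 (fail-walked)  → match P4@[34:34]
[35] read 'a'  n12⇒n12 (fail-walked)  → match P4@[35:35]
[36] read 'c'  n12⇒n9 (fail-walked)
[37] read 'a'  n9⇒n12 (fail-walked)  → match P4@[37:37]
[38] read 'c'  n12⇒n9 (fail-walked)
[39] read 'd'  n9⇒n1 (fail-walked)
[40] read 'b'  n1⇒n2  → match P0@[39:40]
[41] read 'd'  n2⇒n13  → match P5@[39:41]
[42] read 'b'  n13⇒n15 (fail-walked)  → match P0@[41:42]
[43] read 'b'  n15⇒n16  → match P6@[40:43]
[44] read 'c'  n16⇒n4 (fail-walked)  → match P1@[43:44]
[45] read 'a'  n4⇒n12 (fail-walked)  → match P4@[45:45]
[46] read 'c'  n12⇒n9 (fail-walked)
[47] read 'b'  n9⇒n10
[48] read 'c'  n10⇒n4 (fail-walked)  → match P1@[47:48]
[49] read 'b'  n4⇒n10 (fail-walked)
[50] read 'a'  n10⇒n5 (fail-walked)  → match P4@[50:50]
[51] read 'a'  n5⇒n6  → match P4@[51:51]
[52] read 'd'  n6⇒n7

Result: [[1,4],[4,7],[7,3],[8,0],[9,1],[11,7],[13,7],[14,4],[16,4],[17,4],[19,2],[19,7],[22,3],[23,7],[25,3],[26,0],[27,6],[28,1],[30,3],[32,4],[34,4],[35,4],[37,4],[40,0],[41,5],[42,0],[43,6],[44,1],[45,4],[48,1],[50,4],[51,4]]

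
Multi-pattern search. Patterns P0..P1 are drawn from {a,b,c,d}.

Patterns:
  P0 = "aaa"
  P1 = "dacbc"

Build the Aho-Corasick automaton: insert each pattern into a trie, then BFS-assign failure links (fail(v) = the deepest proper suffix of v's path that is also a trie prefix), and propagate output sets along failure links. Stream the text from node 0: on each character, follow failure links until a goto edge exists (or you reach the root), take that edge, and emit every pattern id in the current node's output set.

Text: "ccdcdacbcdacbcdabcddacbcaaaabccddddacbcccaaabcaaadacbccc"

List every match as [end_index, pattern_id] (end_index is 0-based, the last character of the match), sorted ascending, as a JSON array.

Construct AC machine:
Trie nodes:
  n0 'ε': a→1 d→4
  n1 'a': a→2
  n2 'aa': a→3
  n3 'aaa': ·  [P0 ends]
  n4 'd': a→5
  n5 'da': c→6
  n6 'dac': b→7
  n7 'dacb': c→8
  n8 'dacbc': ·  [P1 ends]

Failure links (BFS by depth):
  fail(1) 'a': from fail(0)=0 chase 'a': 0 ⇒ 0;  out=∅∪out(0)=∅
  fail(4) 'd': from fail(0)=0 chase 'd': 0 ⇒ 0;  out=∅∪out(0)=∅
  fail(2) 'aa': from fail(1)=0 chase 'a': 0 ⇒ 1;  out=∅∪out(1)=∅
  fail(5) 'da': from fail(4)=0 chase 'a': 0 ⇒ 1;  out=∅∪out(1)=∅
  fail(3) 'aaa': from fail(2)=1 chase 'a': 1 ⇒ 2;  out={0}∪out(2)={0}
  fail(6) 'dac': from fail(5)=1 chase 'c': 1→0 ⇒ 0;  out=∅∪out(0)=∅
  fail(7) 'dacb': from fail(6)=0 chase 'b': 0 ⇒ 0;  out=∅∪out(0)=∅
  fail(8) 'dacbc': from fail(7)=0 chase 'c': 0 ⇒ 0;  out={1}∪out(0)={1}

Scan:
[0] read 'c'  n0⇒n0
[1] read 'c'  n0⇒n0
[2] read 'd'  n0⇒n4
[3] read 'c'  n4⇒n0 (via fail)
[4] read 'd'  n0⇒n4
[5] read 'a'  n4⇒n5
[6] read 'c'  n5⇒n6
[7] read 'b'  n6⇒n7
[8] read 'c'  n7⇒n8  ** P1@[4:8]
[9] read 'd'  n8⇒n4 (via fail)
[10] read 'a'  n4⇒n5
[11] read 'c'  n5⇒n6
[12] read 'b'  n6⇒n7
[13] read 'c'  n7⇒n8  ** P1@[9:13]
[14] read 'd'  n8⇒n4 (via fail)
[15] read 'a'  n4⇒n5
[16] read 'b'  n5⇒n0 (via fail)
[17] read 'c'  n0⇒n0
[18] read 'd'  n0⇒n4
[19] read 'd'  n4⇒n4 (via fail)
[20] read 'a'  n4⇒n5
[21] read 'c'  n5⇒n6
[22] read 'b'  n6⇒n7
[23] read 'c'  n7⇒n8  ** P1@[19:23]
[24] read 'a'  n8⇒n1 (via fail)
[25] read 'a'  n1⇒n2
[26] read 'a'  n2⇒n3  ** P0@[24:26]
[27] read 'a'  n3⇒n3 (via fail)  ** P0@[25:27]
[28] read 'b'  n3⇒n0 (via fail)
[29] read 'c'  n0⇒n0
[30] read 'c'  n0⇒n0
[31] read 'd'  n0⇒n4
[32] read 'd'  n4⇒n4 (via fail)
[33] read 'd'  n4⇒n4 (via fail)
[34] read 'd'  n4⇒n4 (via fail)
[35] read 'a'  n4⇒n5
[36] read 'c'  n5⇒n6
[37] read 'b'  n6⇒n7
[38] read 'c'  n7⇒n8  ** P1@[34:38]
[39] read 'c'  n8⇒n0 (via fail)
[40] read 'c'  n0⇒n0
[41] read 'a'  n0⇒n1
[42] read 'a'  n1⇒n2
[43] read 'a'  n2⇒n3  ** P0@[41:43]
[44] read 'b'  n3⇒n0 (via fail)
[45] read 'c'  n0⇒n0
[46] read 'a'  n0⇒n1
[47] read 'a'  n1⇒n2
[48] read 'a'  n2⇒n3  ** P0@[46:48]
[49] read 'd'  n3⇒n4 (via fail)
[50] read 'a'  n4⇒n5
[51] read 'c'  n5⇒n6
[52] read 'b'  n6⇒n7
[53] read 'c'  n7⇒n8  ** P1@[49:53]
[54] read 'c'  n8⇒n0 (via fail)
[55] read 'c'  n0⇒n0

All matches (sorted): [[8,1],[13,1],[23,1],[26,0],[27,0],[38,1],[43,0],[48,0],[53,1]]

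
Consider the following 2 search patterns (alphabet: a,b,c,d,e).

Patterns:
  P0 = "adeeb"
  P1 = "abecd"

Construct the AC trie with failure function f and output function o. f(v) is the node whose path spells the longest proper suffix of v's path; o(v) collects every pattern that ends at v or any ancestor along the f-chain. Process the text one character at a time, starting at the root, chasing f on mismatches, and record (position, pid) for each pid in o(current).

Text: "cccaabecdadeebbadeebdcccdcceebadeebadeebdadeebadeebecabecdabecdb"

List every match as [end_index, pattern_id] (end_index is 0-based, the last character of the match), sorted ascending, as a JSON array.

Build automaton:
Trie nodes:
  n0 'ε': a→1
  n1 'a': b→6 d→2
  n2 'ad': e→3
  n3 'ade': e→4
  n4 'adee': b→5
  n5 'adeeb': ·  ←P0
  n6 'ab': e→7
  n7 'abe': c→8
  n8 'abec': d→9
  n9 'abecd': ·  ←P1

Failure links (BFS by depth):
  fail(1) 'a': from fail(0)=0 chase 'a': 0 ⇒ 0;  out=∅∪out(0)=∅
  fail(2) 'ad': from fail(1)=0 chase 'd': 0 ⇒ 0;  out=∅∪out(0)=∅
  fail(6) 'ab': from fail(1)=0 chase 'b': 0 ⇒ 0;  out=∅∪out(0)=∅
  fail(3) 'ade': from fail(2)=0 chase 'e': 0 ⇒ 0;  out=∅∪out(0)=∅
  fail(7) 'abe': from fail(6)=0 chase 'e': 0 ⇒ 0;  out=∅∪out(0)=∅
  fail(4) 'adee': from fail(3)=0 chase 'e': 0 ⇒ 0;  out=∅∪out(0)=∅
  fail(8) 'abec': from fail(7)=0 chase 'c': 0 ⇒ 0;  out=∅∪out(0)=∅
  fail(5) 'adeeb': from fail(4)=0 chase 'b': 0 ⇒ 0;  out={0}∪out(0)={0}
  fail(9) 'abecd': from fail(8)=0 chase 'd': 0 ⇒ 0;  out={1}∪out(0)={1}

Scan:
[0] read 'c'  n0⇒n0
[1] read 'c'  n0⇒n0
[2] read 'c'  n0⇒n0
[3] read 'a'  n0⇒n1
[4] read 'a'  n1⇒n1 (via fail)
[5] read 'b'  n1⇒n6
[6] read 'e'  n6⇒n7
[7] read 'c'  n7⇒n8
[8] read 'd'  n8⇒n9  emit P1@[4:8]
[9] read 'a'  n9⇒n1 (via fail)
[10] read 'd'  n1⇒n2
[11] read 'e'  n2⇒n3
[12] read 'e'  n3⇒n4
[13] read 'b'  n4⇒n5  emit P0@[9:13]
[14] read 'b'  n5⇒n0 (via fail)
[15] read 'a'  n0⇒n1
[16] read 'd'  n1⇒n2
[17] read 'e'  n2⇒n3
[18] read 'e'  n3⇒n4
[19] read 'b'  n4⇒n5  emit P0@[15:19]
[20] read 'd'  n5⇒n0 (via fail)
[21] read 'c'  n0⇒n0
[22] read 'c'  n0⇒n0
[23] read 'c'  n0⇒n0
[24] read 'd'  n0⇒n0
[25] read 'c'  n0⇒n0
[26] read 'c'  n0⇒n0
[27] read 'e'  n0⇒n0
[28] read 'e'  n0⇒n0
[29] read 'b'  n0⇒n0
[30] read 'a'  n0⇒n1
[31] read 'd'  n1⇒n2
[32] read 'e'  n2⇒n3
[33] read 'e'  n3⇒n4
[34] read 'b'  n4⇒n5  emit P0@[30:34]
[35] read 'a'  n5⇒n1 (via fail)
[36] read 'd'  n1⇒n2
[37] read 'e'  n2⇒n3
[38] read 'e'  n3⇒n4
[39] read 'b'  n4⇒n5  emit P0@[35:39]
[40] read 'd'  n5⇒n0 (via fail)
[41] read 'a'  n0⇒n1
[42] read 'd'  n1⇒n2
[43] read 'e'  n2⇒n3
[44] read 'e'  n3⇒n4
[45] read 'b'  n4⇒n5  emit P0@[41:45]
[46] read 'a'  n5⇒n1 (via fail)
[47] read 'd'  n1⇒n2
[48] read 'e'  n2⇒n3
[49] read 'e'  n3⇒n4
[50] read 'b'  n4⇒n5  emit P0@[46:50]
[51] read 'e'  n5⇒n0 (via fail)
[52] read 'c'  n0⇒n0
[53] read 'a'  n0⇒n1
[54] read 'b'  n1⇒n6
[55] read 'e'  n6⇒n7
[56] read 'c'  n7⇒n8
[57] read 'd'  n8⇒n9  emit P1@[53:57]
[58] read 'a'  n9⇒n1 (via fail)
[59] read 'b'  n1⇒n6
[60] read 'e'  n6⇒n7
[61] read 'c'  n7⇒n8
[62] read 'd'  n8⇒n9  emit P1@[58:62]
[63] read 'b'  n9⇒n0 (via fail)

Result: [[8,1],[13,0],[19,0],[34,0],[39,0],[45,0],[50,0],[57,1],[62,1]]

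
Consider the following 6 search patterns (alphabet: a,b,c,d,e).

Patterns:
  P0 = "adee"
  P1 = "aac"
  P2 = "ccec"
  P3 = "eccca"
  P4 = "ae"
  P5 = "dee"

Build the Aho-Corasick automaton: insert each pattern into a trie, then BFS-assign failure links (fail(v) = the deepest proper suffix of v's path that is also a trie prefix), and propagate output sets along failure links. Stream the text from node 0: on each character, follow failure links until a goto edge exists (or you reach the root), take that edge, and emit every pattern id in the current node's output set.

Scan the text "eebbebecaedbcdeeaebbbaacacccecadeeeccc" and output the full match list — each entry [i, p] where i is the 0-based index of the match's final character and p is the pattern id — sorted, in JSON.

Build:
Trie nodes:
  n0 'ε': a→1 c→7 d→17 e→11
  n1 'a': a→5 d→2 e→16
  n2 'ad': e→3
  n3 'ade': e→4
  n4 'adee': ·  ←P0
  n5 'aa': c→6
  n6 'aac': ·  ←P1
  n7 'c': c→8
  n8 'cc': e→9
  n9 'cce': c→10
  n10 'ccec': ·  ←P2
  n11 'e': c→12
  n12 'ec': c→13
  n13 'ecc': c→14
  n14 'eccc': a→15
  n15 'eccca': ·  ←P3
  n16 'ae': ·  ←P4
  n17 'd': e→18
  n18 'de': e→19
  n19 'dee': ·  ←P5

Failure links (BFS by depth):
  n1('a'): parent n0 fail=0; on 'a' 0 → fail=0;  out ∅∪∅=∅
  n7('c'): parent n0 fail=0; on 'c' 0 → fail=0;  out ∅∪∅=∅
  n11('e'): parent n0 fail=0; on 'e' 0 → fail=0;  out ∅∪∅=∅
  n17('d'): parent n0 fail=0; on 'd' 0 → fail=0;  out ∅∪∅=∅
  n2('ad'): parent n1 fail=0; on 'd' 0 → fail=17;  out ∅∪∅=∅
  n5('aa'): parent n1 fail=0; on 'a' 0 → fail=1;  out ∅∪∅=∅
  n8('cc'): parent n7 fail=0; on 'c' 0 → fail=7;  out ∅∪∅=∅
  n12('ec'): parent n11 fail=0; on 'c' 0 → fail=7;  out ∅∪∅=∅
  n16('ae'): parent n1 fail=0; on 'e' 0 → fail=11;  out {4}∪∅={4}
  n18('de'): parent n17 fail=0; on 'e' 0 → fail=11;  out ∅∪∅=∅
  n3('ade'): parent n2 fail=17; on 'e' 17 → fail=18;  out ∅∪∅=∅
  n6('aac'): parent n5 fail=1; on 'c' 1→0 → fail=7;  out {1}∪∅={1}
  n9('cce'): parent n8 fail=7; on 'e' 7→0 → fail=11;  out ∅∪∅=∅
  n13('ecc'): parent n12 fail=7; on 'c' 7 → fail=8;  out ∅∪∅=∅
  n19('dee'): parent n18 fail=11; on 'e' 11→0 → fail=11;  out {5}∪∅={5}
  n4('adee'): parent n3 fail=18; on 'e' 18 → fail=19;  out {0}∪{5}={0,5}
  n10('ccec'): parent n9 fail=11; on 'c' 11 → fail=12;  out {2}∪∅={2}
  n14('eccc'): parent n13 fail=8; on 'c' 8→7 → fail=8;  out ∅∪∅=∅
  n15('eccca'): parent n14 fail=8; on 'a' 8→7→0 → fail=1;  out {3}∪∅={3}

Scan:
i=0 'e': node 0→11
i=1 'e': node 11→11 (via fail)
i=2 'b': node 11→0 (via fail)
i=3 'b': node 0→0
i=4 'e': node 0→11
i=5 'b': node 11→0 (via fail)
i=6 'e': node 0→11
i=7 'c': node 11→12
i=8 'a': node 12→1 (via fail)
i=9 'e': node 1→16  emit P4@[8:9]
i=10 'd': node 16→17 (via fail)
i=11 'b': node 17→0 (via fail)
i=12 'c': node 0→7
i=13 'd': node 7→17 (via fail)
i=14 'e': node 17→18
i=15 'e': node 18→19  emit P5@[13:15]
i=16 'a': node 19→1 (via fail)
i=17 'e': node 1→16  emit P4@[16:17]
i=18 'b': node 16→0 (via fail)
i=19 'b': node 0→0
i=20 'b': node 0→0
i=21 'a': node 0→1
i=22 'a': node 1→5
i=23 'c': node 5→6  emit P1@[21:23]
i=24 'a': node 6→1 (via fail)
i=25 'c': node 1→7 (via fail)
i=26 'c': node 7→8
i=27 'c': node 8→8 (via fail)
i=28 'e': node 8→9
i=29 'c': node 9→10  emit P2@[26:29]
i=30 'a': node 10→1 (via fail)
i=31 'd': node 1→2
i=32 'e': node 2→3
i=33 'e': node 3→4  emit P0@[30:33],P5@[31:33]
i=34 'e': node 4→11 (via fail)
i=35 'c': node 11→12
i=36 'c': node 12→13
i=37 'c': node 13→14

Matches: [[9,4],[15,5],[17,4],[23,1],[29,2],[33,0],[33,5]]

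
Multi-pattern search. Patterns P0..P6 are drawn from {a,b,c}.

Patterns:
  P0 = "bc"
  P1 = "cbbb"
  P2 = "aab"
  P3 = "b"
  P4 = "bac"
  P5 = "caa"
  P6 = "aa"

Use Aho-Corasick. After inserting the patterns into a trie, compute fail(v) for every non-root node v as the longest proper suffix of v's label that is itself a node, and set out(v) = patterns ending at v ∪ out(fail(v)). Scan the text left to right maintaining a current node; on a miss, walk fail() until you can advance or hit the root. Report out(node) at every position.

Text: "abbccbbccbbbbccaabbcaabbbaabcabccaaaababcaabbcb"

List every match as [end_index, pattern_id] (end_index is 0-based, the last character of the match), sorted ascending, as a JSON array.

Build automaton:
Trie nodes:
  0='ε' goto a→7 b→1 c→3
  1='b' goto a→10 c→2  ←P3
  2='bc' goto ·  ←P0
  3='c' goto a→12 b→4
  4='cb' goto b→5
  5='cbb' goto b→6
  6='cbbb' goto ·  ←P1
  7='a' goto a→8
  8='aa' goto b→9  ←P6
  9='aab' goto ·  ←P2
  10='ba' goto c→11
  11='bac' goto ·  ←P4
  12='ca' goto a→13
  13='caa' goto ·  ←P5

BFS fail/out derivation:
  n1('b'): parent n0 fail=0; on 'b' 0 → fail=0;  out {3}∪∅={3}
  n3('c'): parent n0 fail=0; on 'c' 0 → fail=0;  out ∅∪∅=∅
  n7('a'): parent n0 fail=0; on 'a' 0 → fail=0;  out ∅∪∅=∅
  n2('bc'): parent n1 fail=0; on 'c' 0 → fail=3;  out {0}∪∅={0}
  n4('cb'): parent n3 fail=0; on 'b' 0 → fail=1;  out ∅∪{3}={3}
  n8('aa'): parent n7 fail=0; on 'a' 0 → fail=7;  out {6}∪∅={6}
  n10('ba'): parent n1 fail=0; on 'a' 0 → fail=7;  out ∅∪∅=∅
  n12('ca'): parent n3 fail=0; on 'a' 0 → fail=7;  out ∅∪∅=∅
  n5('cbb'): parent n4 fail=1; on 'b' 1→0 → fail=1;  out ∅∪{3}={3}
  n9('aab'): parent n8 fail=7; on 'b' 7→0 → fail=1;  out {2}∪{3}={2,3}
  n11('bac'): parent n10 fail=7; on 'c' 7→0 → fail=3;  out {4}∪∅={4}
  n13('caa'): parent n12 fail=7; on 'a' 7 → fail=8;  out {5}∪{6}={5,6}
  n6('cbbb'): parent n5 fail=1; on 'b' 1→0 → fail=1;  out {1}∪{3}={1,3}

Text stream:
i=0 'a': node 0→7
i=1 'b': node 7→1 (fail-walked)  ** P3@[1:1]
i=2 'b': node 1→1 (fail-walked)  ** P3@[2:2]
i=3 'c': node 1→2  ** P0@[2:3]
i=4 'c': node 2→3 (fail-walked)
i=5 'b': node 3→4  ** P3@[5:5]
i=6 'b': node 4→5  ** P3@[6:6]
i=7 'c': node 5→2 (fail-walked)  ** P0@[6:7]
i=8 'c': node 2→3 (fail-walked)
i=9 'b': node 3→4  ** P3@[9:9]
i=10 'b': node 4→5  ** P3@[10:10]
i=11 'b': node 5→6  ** P1@[8:11],P3@[11:11]
i=12 'b': node 6→1 (fail-walked)  ** P3@[12:12]
i=13 'c': node 1→2  ** P0@[12:13]
i=14 'c': node 2→3 (fail-walked)
i=15 'a': node 3→12
i=16 'a': node 12→13  ** P5@[14:16],P6@[15:16]
i=17 'b': node 13→9 (fail-walked)  ** P2@[15:17],P3@[17:17]
i=18 'b': node 9→1 (fail-walked)  ** P3@[18:18]
i=19 'c': node 1→2  ** P0@[18:19]
i=20 'a': node 2→12 (fail-walked)
i=21 'a': node 12→13  ** P5@[19:21],P6@[20:21]
i=22 'b': node 13→9 (fail-walked)  ** P2@[20:22],P3@[22:22]
i=23 'b': node 9→1 (fail-walked)  ** P3@[23:23]
i=24 'b': node 1→1 (fail-walked)  ** P3@[24:24]
i=25 'a': node 1→10
i=26 'a': node 10→8 (fail-walked)  ** P6@[25:26]
i=27 'b': node 8→9  ** P2@[25:27],P3@[27:27]
i=28 'c': node 9→2 (fail-walked)  ** P0@[27:28]
i=29 'a': node 2→12 (fail-walked)
i=30 'b': node 12→1 (fail-walked)  ** P3@[30:30]
i=31 'c': node 1→2  ** P0@[30:31]
i=32 'c': node 2→3 (fail-walked)
i=33 'a': node 3→12
i=34 'a': node 12→13  ** P5@[32:34],P6@[33:34]
i=35 'a': node 13→8 (fail-walked)  ** P6@[34:35]
i=36 'a': node 8→8 (fail-walked)  ** P6@[35:36]
i=37 'b': node 8→9  ** P2@[35:37],P3@[37:37]
i=38 'a': node 9→10 (fail-walked)
i=39 'b': node 10→1 (fail-walked)  ** P3@[39:39]
i=40 'c': node 1→2  ** P0@[39:40]
i=41 'a': node 2→12 (fail-walked)
i=42 'a': node 12→13  ** P5@[40:42],P6@[41:42]
i=43 'b': node 13→9 (fail-walked)  ** P2@[41:43],P3@[43:43]
i=44 'b': node 9→1 (fail-walked)  ** P3@[44:44]
i=45 'c': node 1→2  ** P0@[44:45]
i=46 'b': node 2→4 (fail-walked)  ** P3@[46:46]

Matches: [[1,3],[2,3],[3,0],[5,3],[6,3],[7,0],[9,3],[10,3],[11,1],[11,3],[12,3],[13,0],[16,5],[16,6],[17,2],[17,3],[18,3],[19,0],[21,5],[21,6],[22,2],[22,3],[23,3],[24,3],[26,6],[27,2],[27,3],[28,0],[30,3],[31,0],[34,5],[34,6],[35,6],[36,6],[37,2],[37,3],[39,3],[40,0],[42,5],[42,6],[43,2],[43,3],[44,3],[45,0],[46,3]]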